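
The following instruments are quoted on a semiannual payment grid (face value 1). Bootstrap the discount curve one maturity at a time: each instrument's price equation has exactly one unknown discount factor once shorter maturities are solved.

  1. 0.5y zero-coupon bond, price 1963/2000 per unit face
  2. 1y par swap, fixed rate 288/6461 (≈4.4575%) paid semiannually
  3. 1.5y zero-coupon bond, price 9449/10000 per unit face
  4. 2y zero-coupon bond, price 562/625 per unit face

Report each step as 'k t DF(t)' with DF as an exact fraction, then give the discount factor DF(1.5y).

step 1 [0.5y] zero: DF = P = 1963/2000 ≈ 0.981500
step 2 [1y] swap r/2=144/6461: DF=(1 − 144/6461·(0.981500))/(1+144/6461) = 598/625 ≈ 0.956800
step 3 [1.5y] zero: DF = P = 9449/10000 ≈ 0.944900
step 4 [2y] zero: DF = P = 562/625 ≈ 0.899200

1 1/2 1963/2000
2 1 598/625
3 3/2 9449/10000
4 2 562/625
DF(1.5y) = 9449/10000 ≈ 0.944900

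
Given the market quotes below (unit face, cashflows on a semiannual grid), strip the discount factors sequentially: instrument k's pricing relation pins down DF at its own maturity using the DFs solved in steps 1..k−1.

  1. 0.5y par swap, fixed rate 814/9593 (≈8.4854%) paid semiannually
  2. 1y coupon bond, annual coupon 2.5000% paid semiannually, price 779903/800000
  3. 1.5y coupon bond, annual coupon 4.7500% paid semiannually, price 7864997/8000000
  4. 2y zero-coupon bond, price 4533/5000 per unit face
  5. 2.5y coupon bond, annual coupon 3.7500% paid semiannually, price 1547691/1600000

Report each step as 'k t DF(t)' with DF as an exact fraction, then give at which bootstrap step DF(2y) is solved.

1 1/2 9593/10000
2 1 951/1000
3 3/2 229/250
4 2 4533/5000
5 5/2 1101/1250
DF(2y) is solved at step 4

step 1 [0.5y] swap r/2=407/9593: DF=(1 − 407/9593·(0))/(1+407/9593) = 9593/10000 ≈ 0.959300
step 2 [1y] bond c/2=1/80: DF=(779903/800000 − 1/80·(0.959300))/(1+1/80) = 951/1000 ≈ 0.951000
step 3 [1.5y] bond c/2=19/800: DF=(7864997/8000000 − 19/800·(0.959300+0.951000))/(1+19/800) = 229/250 ≈ 0.916000
step 4 [2y] zero: DF = P = 4533/5000 ≈ 0.906600
step 5 [2.5y] bond c/2=3/160: DF=(1547691/1600000 − 3/160·(0.959300+0.951000+0.916000+0.906600))/(1+3/160) = 1101/1250 ≈ 0.880800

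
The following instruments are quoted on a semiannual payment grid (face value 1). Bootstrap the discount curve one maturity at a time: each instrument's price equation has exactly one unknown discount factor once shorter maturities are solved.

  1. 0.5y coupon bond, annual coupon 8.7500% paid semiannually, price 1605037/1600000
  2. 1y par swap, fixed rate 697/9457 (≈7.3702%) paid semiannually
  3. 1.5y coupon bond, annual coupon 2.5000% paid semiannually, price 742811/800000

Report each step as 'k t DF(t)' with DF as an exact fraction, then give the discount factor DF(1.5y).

step 1 [0.5y] bond c/2=7/160: DF=(1605037/1600000 − 7/160·(0))/(1+7/160) = 9611/10000 ≈ 0.961100
step 2 [1y] swap r/2=697/18914: DF=(1 − 697/18914·(0.961100))/(1+697/18914) = 9303/10000 ≈ 0.930300
step 3 [1.5y] bond c/2=1/80: DF=(742811/800000 − 1/80·(0.961100+0.930300))/(1+1/80) = 8937/10000 ≈ 0.893700

1 1/2 9611/10000
2 1 9303/10000
3 3/2 8937/10000
DF(1.5y) = 8937/10000 ≈ 0.893700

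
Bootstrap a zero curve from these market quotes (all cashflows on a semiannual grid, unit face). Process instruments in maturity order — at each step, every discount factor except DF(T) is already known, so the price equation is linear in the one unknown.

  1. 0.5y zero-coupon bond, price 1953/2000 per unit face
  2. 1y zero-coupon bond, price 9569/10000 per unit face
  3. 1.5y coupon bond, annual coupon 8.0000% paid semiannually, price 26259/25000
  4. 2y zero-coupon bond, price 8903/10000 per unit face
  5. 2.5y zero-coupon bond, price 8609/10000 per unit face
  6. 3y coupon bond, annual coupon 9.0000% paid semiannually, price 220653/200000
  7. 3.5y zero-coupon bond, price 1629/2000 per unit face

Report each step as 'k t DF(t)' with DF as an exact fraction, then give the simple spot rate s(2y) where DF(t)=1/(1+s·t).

step 1 [0.5y] zero: DF = P = 1953/2000 ≈ 0.976500
step 2 [1y] zero: DF = P = 9569/10000 ≈ 0.956900
step 3 [1.5y] bond c/2=1/25: DF=(26259/25000 − 1/25·(0.976500+0.956900))/(1+1/25) = 2339/2500 ≈ 0.935600
step 4 [2y] zero: DF = P = 8903/10000 ≈ 0.890300
step 5 [2.5y] zero: DF = P = 8609/10000 ≈ 0.860900
step 6 [3y] bond c/2=9/200: DF=(220653/200000 − 9/200·(0.976500+0.956900+0.935600+0.890300+0.860900))/(1+9/200) = 1071/1250 ≈ 0.856800
step 7 [3.5y] zero: DF = P = 1629/2000 ≈ 0.814500

1 1/2 1953/2000
2 1 9569/10000
3 3/2 2339/2500
4 2 8903/10000
5 5/2 8609/10000
6 3 1071/1250
7 7/2 1629/2000
s(2y) = (1/(8903/10000) − 1)/(2) = 1097/17806 ≈ 6.1608%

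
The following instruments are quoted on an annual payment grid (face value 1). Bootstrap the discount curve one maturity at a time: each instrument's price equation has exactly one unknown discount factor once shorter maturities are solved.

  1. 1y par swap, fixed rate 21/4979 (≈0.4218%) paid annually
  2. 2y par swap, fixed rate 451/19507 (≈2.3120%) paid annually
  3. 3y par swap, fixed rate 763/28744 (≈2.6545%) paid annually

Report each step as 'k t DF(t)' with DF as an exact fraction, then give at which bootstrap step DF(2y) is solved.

1 1 4979/5000
2 2 9549/10000
3 3 9237/10000
DF(2y) is solved at step 2

step 1 [1y] swap r/1=21/4979: DF=(1 − 21/4979·(0))/(1+21/4979) = 4979/5000 ≈ 0.995800
step 2 [2y] swap r/1=451/19507: DF=(1 − 451/19507·(0.995800))/(1+451/19507) = 9549/10000 ≈ 0.954900
step 3 [3y] swap r/1=763/28744: DF=(1 − 763/28744·(0.995800+0.954900))/(1+763/28744) = 9237/10000 ≈ 0.923700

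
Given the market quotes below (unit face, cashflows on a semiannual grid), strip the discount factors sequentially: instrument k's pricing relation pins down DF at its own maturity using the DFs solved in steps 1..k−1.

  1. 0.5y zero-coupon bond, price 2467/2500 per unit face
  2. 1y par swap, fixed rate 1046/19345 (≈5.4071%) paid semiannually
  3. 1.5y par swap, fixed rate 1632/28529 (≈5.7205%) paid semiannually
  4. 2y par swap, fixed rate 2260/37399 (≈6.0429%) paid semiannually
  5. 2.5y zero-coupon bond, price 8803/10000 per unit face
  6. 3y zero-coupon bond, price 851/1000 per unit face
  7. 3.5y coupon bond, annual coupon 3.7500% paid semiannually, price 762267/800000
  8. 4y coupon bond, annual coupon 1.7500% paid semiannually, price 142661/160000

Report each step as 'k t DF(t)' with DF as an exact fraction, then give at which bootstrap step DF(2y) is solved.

1 1/2 2467/2500
2 1 9477/10000
3 3/2 574/625
4 2 887/1000
5 5/2 8803/10000
6 3 851/1000
7 7/2 4173/5000
8 4 2073/2500
DF(2y) is solved at step 4

step 1 [0.5y] zero: DF = P = 2467/2500 ≈ 0.986800
step 2 [1y] swap r/2=523/19345: DF=(1 − 523/19345·(0.986800))/(1+523/19345) = 9477/10000 ≈ 0.947700
step 3 [1.5y] swap r/2=816/28529: DF=(1 − 816/28529·(0.986800+0.947700))/(1+816/28529) = 574/625 ≈ 0.918400
step 4 [2y] swap r/2=1130/37399: DF=(1 − 1130/37399·(0.986800+0.947700+0.918400))/(1+1130/37399) = 887/1000 ≈ 0.887000
step 5 [2.5y] zero: DF = P = 8803/10000 ≈ 0.880300
step 6 [3y] zero: DF = P = 851/1000 ≈ 0.851000
step 7 [3.5y] bond c/2=3/160: DF=(762267/800000 − 3/160·(0.986800+0.947700+0.918400+0.887000+0.880300+0.851000))/(1+3/160) = 4173/5000 ≈ 0.834600
step 8 [4y] bond c/2=7/800: DF=(142661/160000 − 7/800·(0.986800+0.947700+0.918400+0.887000+0.880300+0.851000+0.834600))/(1+7/800) = 2073/2500 ≈ 0.829200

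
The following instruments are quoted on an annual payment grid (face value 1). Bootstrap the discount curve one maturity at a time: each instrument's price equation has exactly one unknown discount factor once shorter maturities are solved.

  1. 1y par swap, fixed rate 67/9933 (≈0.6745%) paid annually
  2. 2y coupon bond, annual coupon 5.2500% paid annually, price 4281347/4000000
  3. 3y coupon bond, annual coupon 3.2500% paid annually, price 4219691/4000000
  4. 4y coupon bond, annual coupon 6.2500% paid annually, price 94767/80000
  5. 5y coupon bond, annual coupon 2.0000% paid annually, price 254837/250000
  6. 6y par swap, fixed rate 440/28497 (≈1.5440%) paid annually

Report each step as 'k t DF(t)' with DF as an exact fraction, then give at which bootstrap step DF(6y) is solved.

step 1 [1y] swap r/1=67/9933: DF=(1 − 67/9933·(0))/(1+67/9933) = 9933/10000 ≈ 0.993300
step 2 [2y] bond c/1=21/400: DF=(4281347/4000000 − 21/400·(0.993300))/(1+21/400) = 4837/5000 ≈ 0.967400
step 3 [3y] bond c/1=13/400: DF=(4219691/4000000 − 13/400·(0.993300+0.967400))/(1+13/400) = 24/25 ≈ 0.960000
step 4 [4y] bond c/1=1/16: DF=(94767/80000 − 1/16·(0.993300+0.967400+0.960000))/(1+1/16) = 9431/10000 ≈ 0.943100
step 5 [5y] bond c/1=1/50: DF=(254837/250000 − 1/50·(0.993300+0.967400+0.960000+0.943100))/(1+1/50) = 2309/2500 ≈ 0.923600
step 6 [6y] swap r/1=440/28497: DF=(1 − 440/28497·(0.993300+0.967400+0.960000+0.943100+0.923600))/(1+440/28497) = 114/125 ≈ 0.912000

1 1 9933/10000
2 2 4837/5000
3 3 24/25
4 4 9431/10000
5 5 2309/2500
6 6 114/125
DF(6y) is solved at step 6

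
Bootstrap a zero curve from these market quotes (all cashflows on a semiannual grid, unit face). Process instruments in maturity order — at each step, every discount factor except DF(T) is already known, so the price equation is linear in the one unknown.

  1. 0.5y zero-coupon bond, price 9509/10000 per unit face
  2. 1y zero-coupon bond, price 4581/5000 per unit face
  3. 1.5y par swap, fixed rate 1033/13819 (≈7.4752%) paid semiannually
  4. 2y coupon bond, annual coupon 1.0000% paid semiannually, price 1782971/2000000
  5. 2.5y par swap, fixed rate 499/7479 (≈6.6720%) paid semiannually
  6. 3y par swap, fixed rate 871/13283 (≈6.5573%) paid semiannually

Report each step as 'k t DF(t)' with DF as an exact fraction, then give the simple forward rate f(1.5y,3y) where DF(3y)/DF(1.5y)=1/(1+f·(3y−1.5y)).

1 1/2 9509/10000
2 1 4581/5000
3 3/2 8967/10000
4 2 8733/10000
5 5/2 8503/10000
6 3 4129/5000
f(1.5y,3y) = ((8967/10000)/(4129/5000) − 1)/(3/2) = 709/12387 ≈ 5.7237%

step 1 [0.5y] zero: DF = P = 9509/10000 ≈ 0.950900
step 2 [1y] zero: DF = P = 4581/5000 ≈ 0.916200
step 3 [1.5y] swap r/2=1033/27638: DF=(1 − 1033/27638·(0.950900+0.916200))/(1+1033/27638) = 8967/10000 ≈ 0.896700
step 4 [2y] bond c/2=1/200: DF=(1782971/2000000 − 1/200·(0.950900+0.916200+0.896700))/(1+1/200) = 8733/10000 ≈ 0.873300
step 5 [2.5y] swap r/2=499/14958: DF=(1 − 499/14958·(0.950900+0.916200+0.896700+0.873300))/(1+499/14958) = 8503/10000 ≈ 0.850300
step 6 [3y] swap r/2=871/26566: DF=(1 − 871/26566·(0.950900+0.916200+0.896700+0.873300+0.850300))/(1+871/26566) = 4129/5000 ≈ 0.825800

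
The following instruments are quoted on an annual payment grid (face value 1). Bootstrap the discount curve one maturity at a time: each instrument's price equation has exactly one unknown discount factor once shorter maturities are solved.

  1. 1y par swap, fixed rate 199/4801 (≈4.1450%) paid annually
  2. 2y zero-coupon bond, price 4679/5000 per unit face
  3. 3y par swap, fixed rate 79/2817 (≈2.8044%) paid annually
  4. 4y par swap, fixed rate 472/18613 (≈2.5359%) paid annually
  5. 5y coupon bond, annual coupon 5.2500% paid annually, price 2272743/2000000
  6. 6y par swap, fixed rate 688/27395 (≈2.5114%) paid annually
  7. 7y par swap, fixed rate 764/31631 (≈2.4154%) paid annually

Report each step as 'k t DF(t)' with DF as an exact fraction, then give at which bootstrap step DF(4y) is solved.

step 1 [1y] swap r/1=199/4801: DF=(1 − 199/4801·(0))/(1+199/4801) = 4801/5000 ≈ 0.960200
step 2 [2y] zero: DF = P = 4679/5000 ≈ 0.935800
step 3 [3y] swap r/1=79/2817: DF=(1 − 79/2817·(0.960200+0.935800))/(1+79/2817) = 921/1000 ≈ 0.921000
step 4 [4y] swap r/1=472/18613: DF=(1 − 472/18613·(0.960200+0.935800+0.921000))/(1+472/18613) = 566/625 ≈ 0.905600
step 5 [5y] bond c/1=21/400: DF=(2272743/2000000 − 21/400·(0.960200+0.935800+0.921000+0.905600))/(1+21/400) = 447/500 ≈ 0.894000
step 6 [6y] swap r/1=688/27395: DF=(1 − 688/27395·(0.960200+0.935800+0.921000+0.905600+0.894000))/(1+688/27395) = 539/625 ≈ 0.862400
step 7 [7y] swap r/1=764/31631: DF=(1 − 764/31631·(0.960200+0.935800+0.921000+0.905600+0.894000+0.862400))/(1+764/31631) = 1059/1250 ≈ 0.847200

1 1 4801/5000
2 2 4679/5000
3 3 921/1000
4 4 566/625
5 5 447/500
6 6 539/625
7 7 1059/1250
DF(4y) is solved at step 4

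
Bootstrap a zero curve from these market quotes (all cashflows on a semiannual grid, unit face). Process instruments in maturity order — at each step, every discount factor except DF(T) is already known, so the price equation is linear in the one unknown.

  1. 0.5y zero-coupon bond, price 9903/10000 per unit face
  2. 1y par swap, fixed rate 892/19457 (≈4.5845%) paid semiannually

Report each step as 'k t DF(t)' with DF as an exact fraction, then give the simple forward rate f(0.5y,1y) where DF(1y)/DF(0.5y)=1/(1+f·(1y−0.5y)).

step 1 [0.5y] zero: DF = P = 9903/10000 ≈ 0.990300
step 2 [1y] swap r/2=446/19457: DF=(1 − 446/19457·(0.990300))/(1+446/19457) = 4777/5000 ≈ 0.955400

1 1/2 9903/10000
2 1 4777/5000
f(0.5y,1y) = ((9903/10000)/(4777/5000) − 1)/(1/2) = 349/4777 ≈ 7.3058%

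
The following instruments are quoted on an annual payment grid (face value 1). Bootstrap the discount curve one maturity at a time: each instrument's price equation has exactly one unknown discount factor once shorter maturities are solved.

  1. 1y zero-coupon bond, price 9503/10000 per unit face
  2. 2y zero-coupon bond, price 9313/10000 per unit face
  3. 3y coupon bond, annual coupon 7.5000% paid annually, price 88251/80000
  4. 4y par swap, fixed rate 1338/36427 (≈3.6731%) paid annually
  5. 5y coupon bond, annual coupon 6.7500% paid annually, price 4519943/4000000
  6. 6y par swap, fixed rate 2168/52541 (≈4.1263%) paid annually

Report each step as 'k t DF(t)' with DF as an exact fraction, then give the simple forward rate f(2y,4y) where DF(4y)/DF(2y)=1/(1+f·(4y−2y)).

step 1 [1y] zero: DF = P = 9503/10000 ≈ 0.950300
step 2 [2y] zero: DF = P = 9313/10000 ≈ 0.931300
step 3 [3y] bond c/1=3/40: DF=(88251/80000 − 3/40·(0.950300+0.931300))/(1+3/40) = 8949/10000 ≈ 0.894900
step 4 [4y] swap r/1=1338/36427: DF=(1 − 1338/36427·(0.950300+0.931300+0.894900))/(1+1338/36427) = 4331/5000 ≈ 0.866200
step 5 [5y] bond c/1=27/400: DF=(4519943/4000000 − 27/400·(0.950300+0.931300+0.894900+0.866200))/(1+27/400) = 4141/5000 ≈ 0.828200
step 6 [6y] swap r/1=2168/52541: DF=(1 − 2168/52541·(0.950300+0.931300+0.894900+0.866200+0.828200))/(1+2168/52541) = 979/1250 ≈ 0.783200

1 1 9503/10000
2 2 9313/10000
3 3 8949/10000
4 4 4331/5000
5 5 4141/5000
6 6 979/1250
f(2y,4y) = ((9313/10000)/(4331/5000) − 1)/(2) = 651/17324 ≈ 3.7578%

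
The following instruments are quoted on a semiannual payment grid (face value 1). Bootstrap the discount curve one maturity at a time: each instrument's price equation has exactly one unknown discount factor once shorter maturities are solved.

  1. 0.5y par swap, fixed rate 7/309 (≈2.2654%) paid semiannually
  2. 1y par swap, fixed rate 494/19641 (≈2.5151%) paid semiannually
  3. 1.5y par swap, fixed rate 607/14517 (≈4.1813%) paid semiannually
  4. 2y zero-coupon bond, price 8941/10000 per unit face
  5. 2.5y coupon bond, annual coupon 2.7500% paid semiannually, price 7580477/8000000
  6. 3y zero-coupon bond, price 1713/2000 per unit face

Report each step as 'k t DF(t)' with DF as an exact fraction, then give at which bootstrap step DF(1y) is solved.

1 1/2 618/625
2 1 9753/10000
3 3/2 9393/10000
4 2 8941/10000
5 5/2 552/625
6 3 1713/2000
DF(1y) is solved at step 2

step 1 [0.5y] swap r/2=7/618: DF=(1 − 7/618·(0))/(1+7/618) = 618/625 ≈ 0.988800
step 2 [1y] swap r/2=247/19641: DF=(1 − 247/19641·(0.988800))/(1+247/19641) = 9753/10000 ≈ 0.975300
step 3 [1.5y] swap r/2=607/29034: DF=(1 − 607/29034·(0.988800+0.975300))/(1+607/29034) = 9393/10000 ≈ 0.939300
step 4 [2y] zero: DF = P = 8941/10000 ≈ 0.894100
step 5 [2.5y] bond c/2=11/800: DF=(7580477/8000000 − 11/800·(0.988800+0.975300+0.939300+0.894100))/(1+11/800) = 552/625 ≈ 0.883200
step 6 [3y] zero: DF = P = 1713/2000 ≈ 0.856500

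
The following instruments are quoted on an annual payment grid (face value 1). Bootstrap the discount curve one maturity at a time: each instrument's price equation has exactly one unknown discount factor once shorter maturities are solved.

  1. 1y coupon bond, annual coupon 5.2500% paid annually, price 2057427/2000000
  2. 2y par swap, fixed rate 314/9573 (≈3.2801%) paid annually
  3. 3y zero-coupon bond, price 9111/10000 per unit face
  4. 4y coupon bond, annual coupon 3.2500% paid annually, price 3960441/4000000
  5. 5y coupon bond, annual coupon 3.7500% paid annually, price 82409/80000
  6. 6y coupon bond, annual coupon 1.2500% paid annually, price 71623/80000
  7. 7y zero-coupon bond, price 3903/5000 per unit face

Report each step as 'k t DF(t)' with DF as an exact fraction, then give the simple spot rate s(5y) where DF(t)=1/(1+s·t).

1 1 4887/5000
2 2 2343/2500
3 3 9111/10000
4 4 87/100
5 5 8593/10000
6 6 207/250
7 7 3903/5000
s(5y) = (1/(8593/10000) − 1)/(5) = 1407/42965 ≈ 3.2748%

step 1 [1y] bond c/1=21/400: DF=(2057427/2000000 − 21/400·(0))/(1+21/400) = 4887/5000 ≈ 0.977400
step 2 [2y] swap r/1=314/9573: DF=(1 − 314/9573·(0.977400))/(1+314/9573) = 2343/2500 ≈ 0.937200
step 3 [3y] zero: DF = P = 9111/10000 ≈ 0.911100
step 4 [4y] bond c/1=13/400: DF=(3960441/4000000 − 13/400·(0.977400+0.937200+0.911100))/(1+13/400) = 87/100 ≈ 0.870000
step 5 [5y] bond c/1=3/80: DF=(82409/80000 − 3/80·(0.977400+0.937200+0.911100+0.870000))/(1+3/80) = 8593/10000 ≈ 0.859300
step 6 [6y] bond c/1=1/80: DF=(71623/80000 − 1/80·(0.977400+0.937200+0.911100+0.870000+0.859300))/(1+1/80) = 207/250 ≈ 0.828000
step 7 [7y] zero: DF = P = 3903/5000 ≈ 0.780600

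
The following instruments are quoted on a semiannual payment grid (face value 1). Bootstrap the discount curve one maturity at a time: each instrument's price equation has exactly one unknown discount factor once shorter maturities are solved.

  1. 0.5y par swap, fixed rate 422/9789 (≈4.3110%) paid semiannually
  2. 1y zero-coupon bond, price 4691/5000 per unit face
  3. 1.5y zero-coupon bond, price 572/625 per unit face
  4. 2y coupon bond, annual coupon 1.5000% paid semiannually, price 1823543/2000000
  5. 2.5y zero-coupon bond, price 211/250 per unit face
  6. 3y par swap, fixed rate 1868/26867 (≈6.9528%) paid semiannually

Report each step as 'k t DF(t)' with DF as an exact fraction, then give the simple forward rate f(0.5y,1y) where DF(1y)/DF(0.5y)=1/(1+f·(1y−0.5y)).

1 1/2 9789/10000
2 1 4691/5000
3 3/2 572/625
4 2 8839/10000
5 5/2 211/250
6 3 2033/2500
f(0.5y,1y) = ((9789/10000)/(4691/5000) − 1)/(1/2) = 407/4691 ≈ 8.6762%

step 1 [0.5y] swap r/2=211/9789: DF=(1 − 211/9789·(0))/(1+211/9789) = 9789/10000 ≈ 0.978900
step 2 [1y] zero: DF = P = 4691/5000 ≈ 0.938200
step 3 [1.5y] zero: DF = P = 572/625 ≈ 0.915200
step 4 [2y] bond c/2=3/400: DF=(1823543/2000000 − 3/400·(0.978900+0.938200+0.915200))/(1+3/400) = 8839/10000 ≈ 0.883900
step 5 [2.5y] zero: DF = P = 211/250 ≈ 0.844000
step 6 [3y] swap r/2=934/26867: DF=(1 − 934/26867·(0.978900+0.938200+0.915200+0.883900+0.844000))/(1+934/26867) = 2033/2500 ≈ 0.813200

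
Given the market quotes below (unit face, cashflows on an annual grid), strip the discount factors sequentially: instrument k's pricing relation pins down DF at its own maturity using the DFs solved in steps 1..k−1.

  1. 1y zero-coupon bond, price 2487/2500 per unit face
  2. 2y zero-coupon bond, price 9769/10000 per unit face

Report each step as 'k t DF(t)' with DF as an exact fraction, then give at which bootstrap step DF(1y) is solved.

1 1 2487/2500
2 2 9769/10000
DF(1y) is solved at step 1

step 1 [1y] zero: DF = P = 2487/2500 ≈ 0.994800
step 2 [2y] zero: DF = P = 9769/10000 ≈ 0.976900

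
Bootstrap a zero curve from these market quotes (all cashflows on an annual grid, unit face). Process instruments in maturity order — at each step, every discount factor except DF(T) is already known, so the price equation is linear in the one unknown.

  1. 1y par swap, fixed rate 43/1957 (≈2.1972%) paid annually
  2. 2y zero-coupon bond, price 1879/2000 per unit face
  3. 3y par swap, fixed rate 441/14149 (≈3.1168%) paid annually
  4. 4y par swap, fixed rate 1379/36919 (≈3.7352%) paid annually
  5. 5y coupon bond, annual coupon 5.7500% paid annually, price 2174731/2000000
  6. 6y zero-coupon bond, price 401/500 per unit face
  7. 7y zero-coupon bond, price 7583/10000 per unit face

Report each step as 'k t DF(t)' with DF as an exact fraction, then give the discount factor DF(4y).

1 1 1957/2000
2 2 1879/2000
3 3 4559/5000
4 4 8621/10000
5 5 331/400
6 6 401/500
7 7 7583/10000
DF(4y) = 8621/10000 ≈ 0.862100

step 1 [1y] swap r/1=43/1957: DF=(1 − 43/1957·(0))/(1+43/1957) = 1957/2000 ≈ 0.978500
step 2 [2y] zero: DF = P = 1879/2000 ≈ 0.939500
step 3 [3y] swap r/1=441/14149: DF=(1 − 441/14149·(0.978500+0.939500))/(1+441/14149) = 4559/5000 ≈ 0.911800
step 4 [4y] swap r/1=1379/36919: DF=(1 − 1379/36919·(0.978500+0.939500+0.911800))/(1+1379/36919) = 8621/10000 ≈ 0.862100
step 5 [5y] bond c/1=23/400: DF=(2174731/2000000 − 23/400·(0.978500+0.939500+0.911800+0.862100))/(1+23/400) = 331/400 ≈ 0.827500
step 6 [6y] zero: DF = P = 401/500 ≈ 0.802000
step 7 [7y] zero: DF = P = 7583/10000 ≈ 0.758300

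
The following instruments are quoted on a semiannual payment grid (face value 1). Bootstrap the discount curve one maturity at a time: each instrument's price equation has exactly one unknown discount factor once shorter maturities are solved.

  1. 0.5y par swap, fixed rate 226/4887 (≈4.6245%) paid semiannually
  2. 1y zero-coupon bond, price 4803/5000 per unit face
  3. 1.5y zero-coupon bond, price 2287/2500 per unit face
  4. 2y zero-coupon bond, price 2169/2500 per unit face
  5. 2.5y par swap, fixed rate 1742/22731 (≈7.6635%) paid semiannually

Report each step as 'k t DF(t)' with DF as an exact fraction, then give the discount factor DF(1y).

1 1/2 4887/5000
2 1 4803/5000
3 3/2 2287/2500
4 2 2169/2500
5 5/2 4129/5000
DF(1y) = 4803/5000 ≈ 0.960600

step 1 [0.5y] swap r/2=113/4887: DF=(1 − 113/4887·(0))/(1+113/4887) = 4887/5000 ≈ 0.977400
step 2 [1y] zero: DF = P = 4803/5000 ≈ 0.960600
step 3 [1.5y] zero: DF = P = 2287/2500 ≈ 0.914800
step 4 [2y] zero: DF = P = 2169/2500 ≈ 0.867600
step 5 [2.5y] swap r/2=871/22731: DF=(1 − 871/22731·(0.977400+0.960600+0.914800+0.867600))/(1+871/22731) = 4129/5000 ≈ 0.825800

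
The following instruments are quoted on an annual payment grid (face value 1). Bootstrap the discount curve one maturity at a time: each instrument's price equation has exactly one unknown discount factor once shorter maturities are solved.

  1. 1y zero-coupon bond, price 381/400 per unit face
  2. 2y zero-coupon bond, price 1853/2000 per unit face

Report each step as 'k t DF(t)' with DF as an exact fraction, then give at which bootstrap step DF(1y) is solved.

step 1 [1y] zero: DF = P = 381/400 ≈ 0.952500
step 2 [2y] zero: DF = P = 1853/2000 ≈ 0.926500

1 1 381/400
2 2 1853/2000
DF(1y) is solved at step 1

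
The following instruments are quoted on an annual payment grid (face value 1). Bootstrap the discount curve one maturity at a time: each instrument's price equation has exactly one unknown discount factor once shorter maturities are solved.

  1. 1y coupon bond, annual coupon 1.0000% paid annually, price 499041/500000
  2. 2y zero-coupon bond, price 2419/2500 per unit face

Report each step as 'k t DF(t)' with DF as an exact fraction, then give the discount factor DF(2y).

1 1 4941/5000
2 2 2419/2500
DF(2y) = 2419/2500 ≈ 0.967600

step 1 [1y] bond c/1=1/100: DF=(499041/500000 − 1/100·(0))/(1+1/100) = 4941/5000 ≈ 0.988200
step 2 [2y] zero: DF = P = 2419/2500 ≈ 0.967600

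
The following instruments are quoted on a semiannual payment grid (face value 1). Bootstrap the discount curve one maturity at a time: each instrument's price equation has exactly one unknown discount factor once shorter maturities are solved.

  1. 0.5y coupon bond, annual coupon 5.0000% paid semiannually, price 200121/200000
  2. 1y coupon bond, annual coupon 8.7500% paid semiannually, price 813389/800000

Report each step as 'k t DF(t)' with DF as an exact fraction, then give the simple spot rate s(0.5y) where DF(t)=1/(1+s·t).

step 1 [0.5y] bond c/2=1/40: DF=(200121/200000 − 1/40·(0))/(1+1/40) = 4881/5000 ≈ 0.976200
step 2 [1y] bond c/2=7/160: DF=(813389/800000 − 7/160·(0.976200))/(1+7/160) = 2333/2500 ≈ 0.933200

1 1/2 4881/5000
2 1 2333/2500
s(0.5y) = (1/(4881/5000) − 1)/(1/2) = 238/4881 ≈ 4.8760%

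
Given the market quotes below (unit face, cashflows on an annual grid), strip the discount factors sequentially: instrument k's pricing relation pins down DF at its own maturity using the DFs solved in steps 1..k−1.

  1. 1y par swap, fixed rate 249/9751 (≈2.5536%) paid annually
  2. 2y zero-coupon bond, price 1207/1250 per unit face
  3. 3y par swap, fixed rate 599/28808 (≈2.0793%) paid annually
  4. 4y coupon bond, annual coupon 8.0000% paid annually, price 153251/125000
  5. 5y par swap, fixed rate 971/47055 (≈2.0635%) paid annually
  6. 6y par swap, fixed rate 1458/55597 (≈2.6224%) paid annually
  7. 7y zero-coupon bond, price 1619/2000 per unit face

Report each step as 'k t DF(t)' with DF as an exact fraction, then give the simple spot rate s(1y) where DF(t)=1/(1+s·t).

step 1 [1y] swap r/1=249/9751: DF=(1 − 249/9751·(0))/(1+249/9751) = 9751/10000 ≈ 0.975100
step 2 [2y] zero: DF = P = 1207/1250 ≈ 0.965600
step 3 [3y] swap r/1=599/28808: DF=(1 − 599/28808·(0.975100+0.965600))/(1+599/28808) = 9401/10000 ≈ 0.940100
step 4 [4y] bond c/1=2/25: DF=(153251/125000 − 2/25·(0.975100+0.965600+0.940100))/(1+2/25) = 4609/5000 ≈ 0.921800
step 5 [5y] swap r/1=971/47055: DF=(1 − 971/47055·(0.975100+0.965600+0.940100+0.921800))/(1+971/47055) = 9029/10000 ≈ 0.902900
step 6 [6y] swap r/1=1458/55597: DF=(1 − 1458/55597·(0.975100+0.965600+0.940100+0.921800+0.902900))/(1+1458/55597) = 4271/5000 ≈ 0.854200
step 7 [7y] zero: DF = P = 1619/2000 ≈ 0.809500

1 1 9751/10000
2 2 1207/1250
3 3 9401/10000
4 4 4609/5000
5 5 9029/10000
6 6 4271/5000
7 7 1619/2000
s(1y) = (1/(9751/10000) − 1)/(1) = 249/9751 ≈ 2.5536%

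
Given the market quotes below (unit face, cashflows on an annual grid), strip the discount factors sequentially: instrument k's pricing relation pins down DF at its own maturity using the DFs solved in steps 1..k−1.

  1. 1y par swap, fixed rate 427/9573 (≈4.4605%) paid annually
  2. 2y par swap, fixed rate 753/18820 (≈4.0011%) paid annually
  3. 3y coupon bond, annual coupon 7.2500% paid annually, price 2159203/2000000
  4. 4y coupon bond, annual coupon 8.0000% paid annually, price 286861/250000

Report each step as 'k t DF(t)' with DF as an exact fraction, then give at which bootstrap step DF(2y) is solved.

1 1 9573/10000
2 2 9247/10000
3 3 4397/5000
4 4 8579/10000
DF(2y) is solved at step 2

step 1 [1y] swap r/1=427/9573: DF=(1 − 427/9573·(0))/(1+427/9573) = 9573/10000 ≈ 0.957300
step 2 [2y] swap r/1=753/18820: DF=(1 − 753/18820·(0.957300))/(1+753/18820) = 9247/10000 ≈ 0.924700
step 3 [3y] bond c/1=29/400: DF=(2159203/2000000 − 29/400·(0.957300+0.924700))/(1+29/400) = 4397/5000 ≈ 0.879400
step 4 [4y] bond c/1=2/25: DF=(286861/250000 − 2/25·(0.957300+0.924700+0.879400))/(1+2/25) = 8579/10000 ≈ 0.857900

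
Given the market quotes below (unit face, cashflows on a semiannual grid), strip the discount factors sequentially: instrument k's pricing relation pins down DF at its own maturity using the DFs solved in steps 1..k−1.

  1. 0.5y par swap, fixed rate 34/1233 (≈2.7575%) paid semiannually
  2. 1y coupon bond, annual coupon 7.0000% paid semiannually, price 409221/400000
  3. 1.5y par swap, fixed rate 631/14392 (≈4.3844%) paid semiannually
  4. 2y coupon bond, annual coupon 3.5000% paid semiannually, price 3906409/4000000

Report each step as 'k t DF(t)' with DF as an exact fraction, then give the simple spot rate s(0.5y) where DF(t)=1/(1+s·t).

1 1/2 1233/1250
2 1 9551/10000
3 3/2 9369/10000
4 2 9103/10000
s(0.5y) = (1/(1233/1250) − 1)/(1/2) = 34/1233 ≈ 2.7575%

step 1 [0.5y] swap r/2=17/1233: DF=(1 − 17/1233·(0))/(1+17/1233) = 1233/1250 ≈ 0.986400
step 2 [1y] bond c/2=7/200: DF=(409221/400000 − 7/200·(0.986400))/(1+7/200) = 9551/10000 ≈ 0.955100
step 3 [1.5y] swap r/2=631/28784: DF=(1 − 631/28784·(0.986400+0.955100))/(1+631/28784) = 9369/10000 ≈ 0.936900
step 4 [2y] bond c/2=7/400: DF=(3906409/4000000 − 7/400·(0.986400+0.955100+0.936900))/(1+7/400) = 9103/10000 ≈ 0.910300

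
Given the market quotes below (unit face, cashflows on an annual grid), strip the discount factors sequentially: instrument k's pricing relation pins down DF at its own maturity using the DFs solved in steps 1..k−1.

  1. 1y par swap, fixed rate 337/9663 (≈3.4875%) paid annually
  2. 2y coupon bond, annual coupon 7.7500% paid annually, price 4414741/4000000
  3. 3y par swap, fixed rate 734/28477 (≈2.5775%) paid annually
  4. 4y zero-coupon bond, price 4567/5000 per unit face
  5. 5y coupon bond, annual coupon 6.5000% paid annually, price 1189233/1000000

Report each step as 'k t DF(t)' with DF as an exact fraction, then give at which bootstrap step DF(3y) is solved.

step 1 [1y] swap r/1=337/9663: DF=(1 − 337/9663·(0))/(1+337/9663) = 9663/10000 ≈ 0.966300
step 2 [2y] bond c/1=31/400: DF=(4414741/4000000 − 31/400·(0.966300))/(1+31/400) = 2387/2500 ≈ 0.954800
step 3 [3y] swap r/1=734/28477: DF=(1 − 734/28477·(0.966300+0.954800))/(1+734/28477) = 4633/5000 ≈ 0.926600
step 4 [4y] zero: DF = P = 4567/5000 ≈ 0.913400
step 5 [5y] bond c/1=13/200: DF=(1189233/1000000 − 13/200·(0.966300+0.954800+0.926600+0.913400))/(1+13/200) = 8871/10000 ≈ 0.887100

1 1 9663/10000
2 2 2387/2500
3 3 4633/5000
4 4 4567/5000
5 5 8871/10000
DF(3y) is solved at step 3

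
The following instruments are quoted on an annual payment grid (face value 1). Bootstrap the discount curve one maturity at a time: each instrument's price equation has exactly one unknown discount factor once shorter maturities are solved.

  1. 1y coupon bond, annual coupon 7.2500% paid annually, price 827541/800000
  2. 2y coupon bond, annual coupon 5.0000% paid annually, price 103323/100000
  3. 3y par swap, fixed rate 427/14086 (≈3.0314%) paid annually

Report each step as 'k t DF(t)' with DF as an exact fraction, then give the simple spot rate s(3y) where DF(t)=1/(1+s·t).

step 1 [1y] bond c/1=29/400: DF=(827541/800000 − 29/400·(0))/(1+29/400) = 1929/2000 ≈ 0.964500
step 2 [2y] bond c/1=1/20: DF=(103323/100000 − 1/20·(0.964500))/(1+1/20) = 9381/10000 ≈ 0.938100
step 3 [3y] swap r/1=427/14086: DF=(1 − 427/14086·(0.964500+0.938100))/(1+427/14086) = 4573/5000 ≈ 0.914600

1 1 1929/2000
2 2 9381/10000
3 3 4573/5000
s(3y) = (1/(4573/5000) − 1)/(3) = 427/13719 ≈ 3.1125%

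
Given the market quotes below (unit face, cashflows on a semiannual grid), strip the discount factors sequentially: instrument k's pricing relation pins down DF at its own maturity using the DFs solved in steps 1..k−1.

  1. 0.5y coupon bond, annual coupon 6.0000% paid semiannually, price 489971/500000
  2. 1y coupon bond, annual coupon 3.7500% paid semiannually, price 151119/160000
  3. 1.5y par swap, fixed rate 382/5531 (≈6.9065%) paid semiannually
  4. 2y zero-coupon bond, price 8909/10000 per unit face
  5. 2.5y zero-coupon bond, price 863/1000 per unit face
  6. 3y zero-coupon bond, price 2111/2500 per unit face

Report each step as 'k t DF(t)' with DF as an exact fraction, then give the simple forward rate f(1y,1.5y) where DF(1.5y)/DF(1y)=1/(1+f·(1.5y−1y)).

step 1 [0.5y] bond c/2=3/100: DF=(489971/500000 − 3/100·(0))/(1+3/100) = 4757/5000 ≈ 0.951400
step 2 [1y] bond c/2=3/160: DF=(151119/160000 − 3/160·(0.951400))/(1+3/160) = 1137/1250 ≈ 0.909600
step 3 [1.5y] swap r/2=191/5531: DF=(1 − 191/5531·(0.951400+0.909600))/(1+191/5531) = 1809/2000 ≈ 0.904500
step 4 [2y] zero: DF = P = 8909/10000 ≈ 0.890900
step 5 [2.5y] zero: DF = P = 863/1000 ≈ 0.863000
step 6 [3y] zero: DF = P = 2111/2500 ≈ 0.844400

1 1/2 4757/5000
2 1 1137/1250
3 3/2 1809/2000
4 2 8909/10000
5 5/2 863/1000
6 3 2111/2500
f(1y,1.5y) = ((1137/1250)/(1809/2000) − 1)/(1/2) = 34/3015 ≈ 1.1277%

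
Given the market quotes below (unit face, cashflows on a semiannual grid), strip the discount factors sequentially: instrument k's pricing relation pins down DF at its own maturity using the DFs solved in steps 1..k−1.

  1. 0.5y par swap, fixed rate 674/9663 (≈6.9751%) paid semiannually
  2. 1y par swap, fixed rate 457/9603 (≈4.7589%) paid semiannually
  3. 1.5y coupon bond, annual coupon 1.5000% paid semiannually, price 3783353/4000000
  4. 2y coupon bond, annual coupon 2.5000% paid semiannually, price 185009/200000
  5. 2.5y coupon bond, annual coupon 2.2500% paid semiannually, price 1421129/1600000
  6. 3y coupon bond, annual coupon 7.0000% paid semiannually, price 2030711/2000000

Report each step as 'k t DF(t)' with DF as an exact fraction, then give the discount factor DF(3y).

step 1 [0.5y] swap r/2=337/9663: DF=(1 − 337/9663·(0))/(1+337/9663) = 9663/10000 ≈ 0.966300
step 2 [1y] swap r/2=457/19206: DF=(1 − 457/19206·(0.966300))/(1+457/19206) = 9543/10000 ≈ 0.954300
step 3 [1.5y] bond c/2=3/400: DF=(3783353/4000000 − 3/400·(0.966300+0.954300))/(1+3/400) = 1849/2000 ≈ 0.924500
step 4 [2y] bond c/2=1/80: DF=(185009/200000 − 1/80·(0.966300+0.954300+0.924500))/(1+1/80) = 1757/2000 ≈ 0.878500
step 5 [2.5y] bond c/2=9/800: DF=(1421129/1600000 − 9/800·(0.966300+0.954300+0.924500+0.878500))/(1+9/800) = 8369/10000 ≈ 0.836900
step 6 [3y] bond c/2=7/200: DF=(2030711/2000000 − 7/200·(0.966300+0.954300+0.924500+0.878500+0.836900))/(1+7/200) = 2067/2500 ≈ 0.826800

1 1/2 9663/10000
2 1 9543/10000
3 3/2 1849/2000
4 2 1757/2000
5 5/2 8369/10000
6 3 2067/2500
DF(3y) = 2067/2500 ≈ 0.826800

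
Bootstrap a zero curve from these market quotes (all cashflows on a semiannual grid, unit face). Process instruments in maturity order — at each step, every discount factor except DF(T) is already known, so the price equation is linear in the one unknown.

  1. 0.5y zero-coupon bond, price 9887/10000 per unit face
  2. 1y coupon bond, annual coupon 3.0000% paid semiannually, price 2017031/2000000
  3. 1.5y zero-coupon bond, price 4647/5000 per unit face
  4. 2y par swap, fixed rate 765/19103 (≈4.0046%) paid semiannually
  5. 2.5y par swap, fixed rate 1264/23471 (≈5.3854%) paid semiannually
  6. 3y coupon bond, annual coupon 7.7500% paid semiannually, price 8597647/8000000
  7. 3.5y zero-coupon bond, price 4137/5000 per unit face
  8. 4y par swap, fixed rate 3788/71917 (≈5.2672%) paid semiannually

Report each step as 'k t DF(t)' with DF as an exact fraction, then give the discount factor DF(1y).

1 1/2 9887/10000
2 1 979/1000
3 3/2 4647/5000
4 2 1847/2000
5 5/2 546/625
6 3 1719/2000
7 7/2 4137/5000
8 4 4053/5000
DF(1y) = 979/1000 ≈ 0.979000

step 1 [0.5y] zero: DF = P = 9887/10000 ≈ 0.988700
step 2 [1y] bond c/2=3/200: DF=(2017031/2000000 − 3/200·(0.988700))/(1+3/200) = 979/1000 ≈ 0.979000
step 3 [1.5y] zero: DF = P = 4647/5000 ≈ 0.929400
step 4 [2y] swap r/2=765/38206: DF=(1 − 765/38206·(0.988700+0.979000+0.929400))/(1+765/38206) = 1847/2000 ≈ 0.923500
step 5 [2.5y] swap r/2=632/23471: DF=(1 − 632/23471·(0.988700+0.979000+0.929400+0.923500))/(1+632/23471) = 546/625 ≈ 0.873600
step 6 [3y] bond c/2=31/800: DF=(8597647/8000000 − 31/800·(0.988700+0.979000+0.929400+0.923500+0.873600))/(1+31/800) = 1719/2000 ≈ 0.859500
step 7 [3.5y] zero: DF = P = 4137/5000 ≈ 0.827400
step 8 [4y] swap r/2=1894/71917: DF=(1 − 1894/71917·(0.988700+0.979000+0.929400+0.923500+0.873600+0.859500+0.827400))/(1+1894/71917) = 4053/5000 ≈ 0.810600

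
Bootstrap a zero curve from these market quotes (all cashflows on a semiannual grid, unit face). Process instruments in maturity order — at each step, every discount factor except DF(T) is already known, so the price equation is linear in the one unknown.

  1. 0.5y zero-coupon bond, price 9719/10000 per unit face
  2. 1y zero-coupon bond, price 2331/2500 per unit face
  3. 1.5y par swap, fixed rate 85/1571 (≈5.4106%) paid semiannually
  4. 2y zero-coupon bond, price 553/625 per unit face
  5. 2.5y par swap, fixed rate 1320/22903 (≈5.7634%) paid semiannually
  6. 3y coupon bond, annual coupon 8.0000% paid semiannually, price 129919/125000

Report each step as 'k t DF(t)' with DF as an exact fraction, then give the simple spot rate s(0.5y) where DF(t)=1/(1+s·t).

step 1 [0.5y] zero: DF = P = 9719/10000 ≈ 0.971900
step 2 [1y] zero: DF = P = 2331/2500 ≈ 0.932400
step 3 [1.5y] swap r/2=85/3142: DF=(1 − 85/3142·(0.971900+0.932400))/(1+85/3142) = 1847/2000 ≈ 0.923500
step 4 [2y] zero: DF = P = 553/625 ≈ 0.884800
step 5 [2.5y] swap r/2=660/22903: DF=(1 − 660/22903·(0.971900+0.932400+0.923500+0.884800))/(1+660/22903) = 217/250 ≈ 0.868000
step 6 [3y] bond c/2=1/25: DF=(129919/125000 − 1/25·(0.971900+0.932400+0.923500+0.884800+0.868000))/(1+1/25) = 1029/1250 ≈ 0.823200

1 1/2 9719/10000
2 1 2331/2500
3 3/2 1847/2000
4 2 553/625
5 5/2 217/250
6 3 1029/1250
s(0.5y) = (1/(9719/10000) − 1)/(1/2) = 562/9719 ≈ 5.7825%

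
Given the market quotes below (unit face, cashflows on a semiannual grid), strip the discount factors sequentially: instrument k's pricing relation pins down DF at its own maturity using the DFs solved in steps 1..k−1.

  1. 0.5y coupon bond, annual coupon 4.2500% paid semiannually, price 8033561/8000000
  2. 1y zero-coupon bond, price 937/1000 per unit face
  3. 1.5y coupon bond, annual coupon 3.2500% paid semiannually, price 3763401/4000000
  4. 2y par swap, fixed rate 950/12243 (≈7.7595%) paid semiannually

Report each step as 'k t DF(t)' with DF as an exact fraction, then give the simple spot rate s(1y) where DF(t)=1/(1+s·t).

1 1/2 9833/10000
2 1 937/1000
3 3/2 8951/10000
4 2 343/400
s(1y) = (1/(937/1000) − 1)/(1) = 63/937 ≈ 6.7236%

step 1 [0.5y] bond c/2=17/800: DF=(8033561/8000000 − 17/800·(0))/(1+17/800) = 9833/10000 ≈ 0.983300
step 2 [1y] zero: DF = P = 937/1000 ≈ 0.937000
step 3 [1.5y] bond c/2=13/800: DF=(3763401/4000000 − 13/800·(0.983300+0.937000))/(1+13/800) = 8951/10000 ≈ 0.895100
step 4 [2y] swap r/2=475/12243: DF=(1 − 475/12243·(0.983300+0.937000+0.895100))/(1+475/12243) = 343/400 ≈ 0.857500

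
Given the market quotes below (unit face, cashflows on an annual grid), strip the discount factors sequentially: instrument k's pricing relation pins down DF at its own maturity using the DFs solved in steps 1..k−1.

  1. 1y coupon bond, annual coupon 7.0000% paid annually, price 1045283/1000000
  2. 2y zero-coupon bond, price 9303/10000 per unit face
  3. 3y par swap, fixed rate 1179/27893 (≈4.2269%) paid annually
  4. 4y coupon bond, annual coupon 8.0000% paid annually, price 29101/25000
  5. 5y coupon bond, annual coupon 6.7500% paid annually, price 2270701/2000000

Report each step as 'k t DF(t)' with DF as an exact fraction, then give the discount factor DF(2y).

step 1 [1y] bond c/1=7/100: DF=(1045283/1000000 − 7/100·(0))/(1+7/100) = 9769/10000 ≈ 0.976900
step 2 [2y] zero: DF = P = 9303/10000 ≈ 0.930300
step 3 [3y] swap r/1=1179/27893: DF=(1 − 1179/27893·(0.976900+0.930300))/(1+1179/27893) = 8821/10000 ≈ 0.882100
step 4 [4y] bond c/1=2/25: DF=(29101/25000 − 2/25·(0.976900+0.930300+0.882100))/(1+2/25) = 1089/1250 ≈ 0.871200
step 5 [5y] bond c/1=27/400: DF=(2270701/2000000 − 27/400·(0.976900+0.930300+0.882100+0.871200))/(1+27/400) = 8321/10000 ≈ 0.832100

1 1 9769/10000
2 2 9303/10000
3 3 8821/10000
4 4 1089/1250
5 5 8321/10000
DF(2y) = 9303/10000 ≈ 0.930300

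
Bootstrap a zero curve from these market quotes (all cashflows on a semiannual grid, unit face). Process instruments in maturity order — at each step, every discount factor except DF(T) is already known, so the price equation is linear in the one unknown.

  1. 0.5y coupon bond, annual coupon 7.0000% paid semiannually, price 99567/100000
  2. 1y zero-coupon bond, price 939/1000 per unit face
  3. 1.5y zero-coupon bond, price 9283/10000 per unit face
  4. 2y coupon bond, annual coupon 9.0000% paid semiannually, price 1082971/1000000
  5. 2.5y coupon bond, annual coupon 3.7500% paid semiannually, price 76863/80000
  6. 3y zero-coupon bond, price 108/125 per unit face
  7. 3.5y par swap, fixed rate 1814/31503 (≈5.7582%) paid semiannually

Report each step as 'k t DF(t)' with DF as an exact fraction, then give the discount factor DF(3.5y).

step 1 [0.5y] bond c/2=7/200: DF=(99567/100000 − 7/200·(0))/(1+7/200) = 481/500 ≈ 0.962000
step 2 [1y] zero: DF = P = 939/1000 ≈ 0.939000
step 3 [1.5y] zero: DF = P = 9283/10000 ≈ 0.928300
step 4 [2y] bond c/2=9/200: DF=(1082971/1000000 − 9/200·(0.962000+0.939000+0.928300))/(1+9/200) = 1829/2000 ≈ 0.914500
step 5 [2.5y] bond c/2=3/160: DF=(76863/80000 − 3/160·(0.962000+0.939000+0.928300+0.914500))/(1+3/160) = 4371/5000 ≈ 0.874200
step 6 [3y] zero: DF = P = 108/125 ≈ 0.864000
step 7 [3.5y] swap r/2=907/31503: DF=(1 − 907/31503·(0.962000+0.939000+0.928300+0.914500+0.874200+0.864000))/(1+907/31503) = 4093/5000 ≈ 0.818600

1 1/2 481/500
2 1 939/1000
3 3/2 9283/10000
4 2 1829/2000
5 5/2 4371/5000
6 3 108/125
7 7/2 4093/5000
DF(3.5y) = 4093/5000 ≈ 0.818600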